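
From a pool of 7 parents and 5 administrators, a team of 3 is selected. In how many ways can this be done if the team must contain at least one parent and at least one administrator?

Unrestricted: C(12,3) = 220 ways to pick any 3 of the 12.
Selections missing a whole group: no parents → C(5,3) = 10; no administrators → C(7,3) = 35.
Both groups omitted at once is impossible, so 220 − 45 = 175.

175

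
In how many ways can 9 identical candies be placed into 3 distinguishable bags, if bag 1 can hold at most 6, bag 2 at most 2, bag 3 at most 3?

6

By stars and bars, unrestricted non-negative solutions to x_1+…+x_3 = 9 number C(9+2,2) = 55.
Subtract solutions that violate a single cap (substitute x_i' = x_i − (cap_i+1)): x_1 ≥ 7 gives C(4,2) = 6; x_2 ≥ 3 gives C(8,2) = 28; x_3 ≥ 4 gives C(7,2) = 21. Together 55.
Add back pairs where two caps are both exceeded: 0 + 0 + 6 = 6.
By inclusion–exclusion the count is 55 − 55 + 6 = 6.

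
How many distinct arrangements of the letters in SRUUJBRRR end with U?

1680

With the last slot taken by U, it remains to arrange the other 8 letters (SRUJBRRR).
Those 8 letters have R appearing 4 times, giving (8)!/(4!) = 1680.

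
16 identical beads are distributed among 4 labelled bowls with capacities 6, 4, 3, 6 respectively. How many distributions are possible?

By stars and bars, unrestricted non-negative solutions to x_1+…+x_4 = 16 number C(16+3,3) = 969.
Subtract solutions that violate a single cap (substitute x_i' = x_i − (cap_i+1)): x_1 ≥ 7 gives C(12,3) = 220; x_2 ≥ 5 gives C(14,3) = 364; x_3 ≥ 4 gives C(15,3) = 455; x_4 ≥ 7 gives C(12,3) = 220. Together 1259.
Add back pairs where two caps are both exceeded: 35 + 56 + 10 + 120 + 35 + 56 = 312.
Subtract triples: 1 + 0 + 0 + 1 = 2.
By inclusion–exclusion the count is 969 − 1259 + 312 − 2 = 20.

20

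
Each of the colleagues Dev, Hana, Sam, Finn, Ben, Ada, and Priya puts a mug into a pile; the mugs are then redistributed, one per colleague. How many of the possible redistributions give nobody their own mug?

Count assignments avoiding every fixed point. For any j of the 7 colleagues fixed to their own mug, the other 7−j can be arranged in (7−j)! ways.
By inclusion–exclusion this is Σ_{j=0}^{7} (−1)^j C(7,j)·(7−j)!.
Computing: 5040 − 5040 + 2520 − 840 + 210 − 42 + 7 − 1 = 1854.

1854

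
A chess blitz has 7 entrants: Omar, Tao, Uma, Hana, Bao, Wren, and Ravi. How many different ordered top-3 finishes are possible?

210

This is an ordered selection of 3 from 7: P(7,3).
That gives 7 × 6 × 5 = 210.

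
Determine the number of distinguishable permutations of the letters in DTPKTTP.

The 7 letters of DTPKTTP have repeats: P appearing twice and T appearing 3 times.
So there are 7! / (3!·2!) = 420 distinguishable arrangements.

420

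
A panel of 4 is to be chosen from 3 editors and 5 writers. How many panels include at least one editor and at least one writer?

Total 4-person selections from all 8: C(8,4) = 70.
Selections missing a whole group: no editors → C(5,4) = 5; no writers → C(3,4) = 0.
Both groups omitted at once is impossible, so 70 − 5 = 65.

65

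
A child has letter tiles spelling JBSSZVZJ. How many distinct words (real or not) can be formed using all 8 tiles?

JBSSZVZJ has 8 letters with J appearing twice, S appearing twice, and Z appearing twice.
The number of distinct arrangements is 8!/(2!·2!·2!) = 40320/8 = 5040.

5040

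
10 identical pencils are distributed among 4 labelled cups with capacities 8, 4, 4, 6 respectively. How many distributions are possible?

151

Ignoring the caps, the number of non-negative solutions to x_1+…+x_4 = 10 is C(13,3) = 286.
Subtract solutions that violate a single cap (substitute x_i' = x_i − (cap_i+1)): x_1 ≥ 9 gives C(4,3) = 4; x_2 ≥ 5 gives C(8,3) = 56; x_3 ≥ 5 gives C(8,3) = 56; x_4 ≥ 7 gives C(6,3) = 20. Together 136.
Add back pairs where two caps are both exceeded: 0 + 0 + 0 + 1 + 0 + 0 = 1.
By inclusion–exclusion the count is 286 − 136 + 1 = 151.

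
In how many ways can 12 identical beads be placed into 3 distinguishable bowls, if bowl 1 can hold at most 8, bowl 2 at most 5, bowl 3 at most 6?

32

Ignoring the caps, the number of non-negative solutions to x_1+…+x_3 = 12 is C(14,2) = 91.
Subtract solutions that violate a single cap (substitute x_i' = x_i − (cap_i+1)): x_1 ≥ 9 gives C(5,2) = 10; x_2 ≥ 6 gives C(8,2) = 28; x_3 ≥ 7 gives C(7,2) = 21. Together 59.
No two caps can be exceeded simultaneously, so the pair terms are all 0.
By inclusion–exclusion the count is 91 − 59 + 0 = 32.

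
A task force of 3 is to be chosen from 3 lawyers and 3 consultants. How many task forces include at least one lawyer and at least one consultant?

18

Total 3-person selections from all 6: C(6,3) = 20.
Subtract selections that omit an entire group: no lawyers → C(3,3) = 1; no consultants → C(3,3) = 1.
Both groups omitted at once is impossible, so 20 − 2 = 18.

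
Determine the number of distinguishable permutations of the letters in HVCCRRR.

420

Letter multiplicities in HVCCRRR: C×2, H×1, R×3, V×1.
Dividing 7! = 5040 by 3!·2! = 12 for the repeated letters gives 420.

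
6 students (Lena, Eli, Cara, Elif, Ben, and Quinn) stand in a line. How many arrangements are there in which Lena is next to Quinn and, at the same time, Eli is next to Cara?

96

Treat {Lena,Quinn} as one block (2 orders) and {Eli,Cara} as another (2 orders).
That leaves 4 units to arrange: 2 × 2 × 4! = 4 × 24 = 96.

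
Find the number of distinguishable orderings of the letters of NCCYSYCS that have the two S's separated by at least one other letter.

1260

There are 8!/(3!·2!·2!) = 1680 arrangements of NCCYSYCS in total.
Arrangements with the S's together: treat SS as one letter, giving (7)!/(3!·2!) = 420.
Subtracting, 1680 − 420 = 1260 arrangements keep the S's apart.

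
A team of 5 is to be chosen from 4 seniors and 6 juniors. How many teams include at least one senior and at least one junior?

246

Total 5-person selections from all 10: C(10,5) = 252.
Selections missing a whole group: no seniors → C(6,5) = 6; no juniors → C(4,5) = 0.
Both groups omitted at once is impossible, so 252 − 6 = 246.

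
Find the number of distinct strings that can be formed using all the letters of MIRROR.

120

The 6 letters of MIRROR have repeats: R appearing 3 times.
The number of distinct arrangements is 6!/(3!) = 720/6 = 120.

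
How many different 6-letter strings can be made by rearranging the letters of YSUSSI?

YSUSSI has 6 letters with S appearing 3 times.
Dividing 6! = 720 by 3! = 6 for the repeated letters gives 120.

120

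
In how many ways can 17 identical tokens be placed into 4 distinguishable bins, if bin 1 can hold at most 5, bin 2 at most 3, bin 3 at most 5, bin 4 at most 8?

Ignoring the caps, the number of non-negative solutions to x_1+…+x_4 = 17 is C(20,3) = 1140.
Subtract solutions that violate a single cap (substitute x_i' = x_i − (cap_i+1)): x_1 ≥ 6 gives C(14,3) = 364; x_2 ≥ 4 gives C(16,3) = 560; x_3 ≥ 6 gives C(14,3) = 364; x_4 ≥ 9 gives C(11,3) = 165. Together 1453.
Add back pairs where two caps are both exceeded: 120 + 56 + 10 + 120 + 35 + 10 = 351.
Subtract triples: 4 + 0 + 0 + 0 = 4.
By inclusion–exclusion the count is 1140 − 1453 + 351 − 4 = 34.

34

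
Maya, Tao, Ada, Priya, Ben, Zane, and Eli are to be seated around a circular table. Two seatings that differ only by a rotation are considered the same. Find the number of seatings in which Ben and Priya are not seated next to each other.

All circular seatings of 7 people number (6)! = 720.
Those with Ben next to Priya: fuse the pair into one unit and seat 6 units around a circle — 2·(5)! = 240.
Subtracting, 720 − 240 = 480.

480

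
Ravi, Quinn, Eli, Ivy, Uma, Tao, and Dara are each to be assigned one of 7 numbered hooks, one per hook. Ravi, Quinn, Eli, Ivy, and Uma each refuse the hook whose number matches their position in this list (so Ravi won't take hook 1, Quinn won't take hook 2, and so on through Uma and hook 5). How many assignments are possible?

2428

Let Aᵢ (for 1 ≤ i ≤ 5) be the placements that put person i in their forbidden hook. Any j of these fix j positions, leaving (7−j)! ways to fill the rest, and there are C(5,j) ways to pick which j.
By inclusion–exclusion, the number of valid placements is Σ_{j=0}^{5} (−1)^j C(5,j)·(7−j)!.
Computing: 5040 − 3600 + 1200 − 240 + 30 − 2 = 2428.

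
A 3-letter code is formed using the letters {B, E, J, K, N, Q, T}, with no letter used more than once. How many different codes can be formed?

210

Choose and order 3 of the 7 symbols: the first letter has 7 options, the next 6, then 5.
7 × 6 × 5 = 210.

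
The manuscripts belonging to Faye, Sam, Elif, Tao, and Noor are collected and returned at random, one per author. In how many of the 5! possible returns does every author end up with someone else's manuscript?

44

Let Aᵢ be the assignments in which author i gets their own manuscript. We want the size of the complement of A₁∪…∪A_5.
By inclusion–exclusion this is Σ_{j=0}^{5} (−1)^j C(5,j)·(5−j)!.
Computing: 120 − 120 + 60 − 20 + 5 − 1 = 44.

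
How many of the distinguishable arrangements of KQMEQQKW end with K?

With the last slot taken by K, it remains to arrange the other 7 letters (QMEQQKW).
Those 7 letters have Q appearing 3 times, giving (7)!/(3!) = 840.

840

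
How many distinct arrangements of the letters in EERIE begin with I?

With the first slot taken by I, it remains to arrange the other 4 letters (EERE).
Those 4 letters have E appearing 3 times, giving (4)!/(3!) = 4.

4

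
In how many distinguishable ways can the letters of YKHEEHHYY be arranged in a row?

5040

The 9 letters of YKHEEHHYY have repeats: E appearing twice, H appearing 3 times, and Y appearing 3 times.
So there are 9! / (3!·3!·2!) = 5040 distinguishable arrangements.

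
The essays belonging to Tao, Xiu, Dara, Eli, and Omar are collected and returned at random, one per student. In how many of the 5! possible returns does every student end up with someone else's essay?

Let Aᵢ be the assignments in which student i gets their own essay. We want the size of the complement of A₁∪…∪A_5.
By inclusion–exclusion this is Σ_{j=0}^{5} (−1)^j C(5,j)·(5−j)!.
Computing: 120 − 120 + 60 − 20 + 5 − 1 = 44.

44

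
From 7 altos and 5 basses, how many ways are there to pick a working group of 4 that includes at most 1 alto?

Split by how many altos are chosen (0 through 1).
Sum: C(7,0)·C(5,4) + C(7,1)·C(5,3) = 5 + 70 = 75.

75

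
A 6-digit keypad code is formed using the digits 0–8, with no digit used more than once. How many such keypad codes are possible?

Choose and order 6 of the 9 symbols: the first digit has 9 options, the next 8, and so on down to 4.
9 × 8 × 7 × 6 × 5 × 4 = 60480.

60480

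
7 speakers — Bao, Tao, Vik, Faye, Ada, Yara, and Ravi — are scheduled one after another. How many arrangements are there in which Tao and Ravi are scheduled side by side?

1440

Treat {Tao, Ravi} as a single unit. There are 6 units to order, and the pair itself can be ordered 2 ways.
That gives 2 × 6! = 2 × 720 = 1440.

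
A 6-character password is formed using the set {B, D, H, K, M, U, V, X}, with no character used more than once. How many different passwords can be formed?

20160

Choose and order 6 of the 8 symbols: the first character has 8 options, the next 7, and so on down to 3.
That product is 8 × 7 × 6 × 5 × 4 × 3 = 20160.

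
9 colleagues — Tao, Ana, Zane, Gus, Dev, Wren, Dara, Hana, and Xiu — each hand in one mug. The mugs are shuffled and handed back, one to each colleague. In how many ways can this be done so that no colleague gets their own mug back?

133496

Let Aᵢ be the assignments in which colleague i gets their own mug. We want the size of the complement of A₁∪…∪A_9.
By inclusion–exclusion this is Σ_{j=0}^{9} (−1)^j C(9,j)·(9−j)!.
Computing: 362880 − 362880 + 181440 − 60480 + 15120 − 3024 + 504 − 72 + 9 − 1 = 133496.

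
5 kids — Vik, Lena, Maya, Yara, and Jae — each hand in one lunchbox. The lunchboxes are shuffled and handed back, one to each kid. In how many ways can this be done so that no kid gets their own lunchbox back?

This is the derangement count D_5: permutations of 5 items with no fixed point.
By inclusion–exclusion this is Σ_{j=0}^{5} (−1)^j C(5,j)·(5−j)!.
Computing: 120 − 120 + 60 − 20 + 5 − 1 = 44.

44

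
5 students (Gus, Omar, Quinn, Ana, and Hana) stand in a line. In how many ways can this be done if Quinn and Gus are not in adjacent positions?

72

There are 5! = 120 arrangements in all. If Quinn and Gus are adjacent, merging them into one block gives 2·(4)! = 48 arrangements.
So 120 − 48 = 72 arrangements keep them apart.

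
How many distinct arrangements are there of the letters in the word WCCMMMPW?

Letter multiplicities in WCCMMMPW: C×2, M×3, P×1, W×2.
Dividing 8! = 40320 by 3!·2!·2! = 24 for the repeated letters gives 1680.

1680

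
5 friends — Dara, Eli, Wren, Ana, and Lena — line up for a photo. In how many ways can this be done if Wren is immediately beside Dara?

Place the 3 others and the Wren-Dara pair as 4 objects in a line; the pair has 2 internal arrangements.
So the count is 2·(4)! = 48.

48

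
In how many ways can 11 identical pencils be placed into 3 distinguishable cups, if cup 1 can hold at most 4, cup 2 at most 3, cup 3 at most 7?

Without the upper bounds there are C(13,2) = 78 ways to split 11 among 3 cups.
Subtract solutions that violate a single cap (substitute x_i' = x_i − (cap_i+1)): x_1 ≥ 5 gives C(8,2) = 28; x_2 ≥ 4 gives C(9,2) = 36; x_3 ≥ 8 gives C(5,2) = 10. Together 74.
Add back pairs where two caps are both exceeded: 6 + 0 + 0 = 6.
By inclusion–exclusion the count is 78 − 74 + 6 = 10.

10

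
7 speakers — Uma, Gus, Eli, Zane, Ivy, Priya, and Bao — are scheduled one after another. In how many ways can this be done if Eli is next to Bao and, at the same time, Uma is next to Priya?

Treat {Eli,Bao} as one block (2 orders) and {Uma,Priya} as another (2 orders).
That leaves 5 units to arrange: 2 × 2 × 5! = 4 × 120 = 480.

480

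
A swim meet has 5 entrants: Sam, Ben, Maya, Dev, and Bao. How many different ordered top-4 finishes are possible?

There are 5 choices for 1st place, 4 for 2nd, and so on down to 2 for position 4.
That gives 5 × 4 × 3 × 2 = 120.

120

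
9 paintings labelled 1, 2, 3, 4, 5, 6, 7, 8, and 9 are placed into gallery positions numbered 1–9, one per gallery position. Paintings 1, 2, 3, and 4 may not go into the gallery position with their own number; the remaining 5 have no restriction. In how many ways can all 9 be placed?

229080

Let Aᵢ (for 1 ≤ i ≤ 4) be the placements that put painting i in its forbidden gallery position. Any j of these fix j positions, leaving (9−j)! ways to fill the rest, and there are C(4,j) ways to pick which j.
By inclusion–exclusion, the number of valid placements is Σ_{j=0}^{4} (−1)^j C(4,j)·(9−j)!.
Computing: 362880 − 161280 + 30240 − 2880 + 120 = 229080.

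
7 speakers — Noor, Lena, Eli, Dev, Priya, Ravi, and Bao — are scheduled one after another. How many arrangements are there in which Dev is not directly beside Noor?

There are 7! = 5040 arrangements in all. If Dev and Noor are adjacent, merging them into one block gives 2·(6)! = 1440 arrangements.
Complementary counting: 5040 − 1440 = 3600.

3600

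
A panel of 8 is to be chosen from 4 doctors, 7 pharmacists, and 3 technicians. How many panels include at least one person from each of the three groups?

Unrestricted: C(14,8) = 3003 ways to pick any 8 of the 14.
Selections missing a whole group: no doctors → C(10,8) = 45; no pharmacists → C(7,8) = 0; no technicians → C(11,8) = 165.
Add back selections omitting two groups (i.e. drawn from a single group): C(4,8) + C(7,8) + C(3,8) = 0.
By inclusion–exclusion: 3003 − 210 + 0 = 2793.

2793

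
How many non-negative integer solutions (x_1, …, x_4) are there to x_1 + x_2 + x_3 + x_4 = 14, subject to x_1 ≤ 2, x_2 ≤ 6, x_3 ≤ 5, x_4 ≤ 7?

63

Ignoring the caps, the number of non-negative solutions to x_1+…+x_4 = 14 is C(17,3) = 680.
Subtract solutions that violate a single cap (substitute x_i' = x_i − (cap_i+1)): x_1 ≥ 3 gives C(14,3) = 364; x_2 ≥ 7 gives C(10,3) = 120; x_3 ≥ 6 gives C(11,3) = 165; x_4 ≥ 8 gives C(9,3) = 84. Together 733.
Add back pairs where two caps are both exceeded: 35 + 56 + 20 + 4 + 0 + 1 = 116.
By inclusion–exclusion the count is 680 − 733 + 116 = 63.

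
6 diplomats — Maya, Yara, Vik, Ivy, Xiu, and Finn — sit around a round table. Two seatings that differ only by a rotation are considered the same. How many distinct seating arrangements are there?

120

Around a circle, 6 distinct people have 6!/6 = (5)! = 120 rotationally distinct seatings.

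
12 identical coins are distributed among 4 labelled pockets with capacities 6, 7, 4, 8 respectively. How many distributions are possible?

Without the upper bounds there are C(15,3) = 455 ways to split 12 among 4 pockets.
Subtract solutions that violate a single cap (substitute x_i' = x_i − (cap_i+1)): x_1 ≥ 7 gives C(8,3) = 56; x_2 ≥ 8 gives C(7,3) = 35; x_3 ≥ 5 gives C(10,3) = 120; x_4 ≥ 9 gives C(6,3) = 20. Together 231.
Add back pairs where two caps are both exceeded: 0 + 1 + 0 + 0 + 0 + 0 = 1.
By inclusion–exclusion the count is 455 − 231 + 1 = 225.

225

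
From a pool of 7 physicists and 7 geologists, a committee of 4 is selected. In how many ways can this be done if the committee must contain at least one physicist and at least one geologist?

With no constraint there are C(14,4) = 1001 possible selections.
Selections missing a whole group: no physicists → C(7,4) = 35; no geologists → C(7,4) = 35.
Both groups omitted at once is impossible, so 1001 − 70 = 931.

931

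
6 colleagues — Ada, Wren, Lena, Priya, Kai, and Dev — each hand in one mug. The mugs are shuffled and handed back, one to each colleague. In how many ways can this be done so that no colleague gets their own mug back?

This is the derangement count D_6: permutations of 6 items with no fixed point.
By inclusion–exclusion this is Σ_{j=0}^{6} (−1)^j C(6,j)·(6−j)!.
Computing: 720 − 720 + 360 − 120 + 30 − 6 + 1 = 265.

265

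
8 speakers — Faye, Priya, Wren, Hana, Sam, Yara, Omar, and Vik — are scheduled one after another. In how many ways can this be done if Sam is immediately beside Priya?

10080

Place the 6 others and the Sam-Priya pair as 7 objects in a line; the pair has 2 internal arrangements.
That gives 2 × 7! = 2 × 5040 = 10080.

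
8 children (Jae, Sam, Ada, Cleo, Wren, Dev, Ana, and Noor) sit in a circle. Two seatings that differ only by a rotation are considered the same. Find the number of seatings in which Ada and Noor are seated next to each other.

1440

Treat {Ada, Noor} as one unit (2 internal orders) and seat the resulting 7 units around the table: (6)! circular arrangements.
So 2 × (6)! = 2 × 720 = 1440.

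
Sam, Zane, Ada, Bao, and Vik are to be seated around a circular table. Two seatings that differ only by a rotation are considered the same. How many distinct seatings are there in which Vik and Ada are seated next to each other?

Treat {Vik, Ada} as one unit (2 internal orders) and seat the resulting 4 units around the table: (3)! circular arrangements.
So 2 × (3)! = 2 × 6 = 12.

12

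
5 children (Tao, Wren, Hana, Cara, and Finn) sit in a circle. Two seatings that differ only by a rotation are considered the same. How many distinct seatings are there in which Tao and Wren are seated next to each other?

Treat {Tao, Wren} as one unit (2 internal orders) and seat the resulting 4 units around the table: (3)! circular arrangements.
So 2 × (3)! = 2 × 6 = 12.

12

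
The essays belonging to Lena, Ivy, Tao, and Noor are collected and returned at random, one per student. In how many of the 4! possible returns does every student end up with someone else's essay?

Let Aᵢ be the assignments in which student i gets their own essay. We want the size of the complement of A₁∪…∪A_4.
By inclusion–exclusion this is Σ_{j=0}^{4} (−1)^j C(4,j)·(4−j)!.
Computing: 24 − 24 + 12 − 4 + 1 = 9.

9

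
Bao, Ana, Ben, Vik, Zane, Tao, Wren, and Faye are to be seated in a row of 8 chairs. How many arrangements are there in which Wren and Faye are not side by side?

There are 8! = 40320 arrangements in all. If Wren and Faye are adjacent, merging them into one block gives 2·(7)! = 10080 arrangements.
Complementary counting: 40320 − 10080 = 30240.

30240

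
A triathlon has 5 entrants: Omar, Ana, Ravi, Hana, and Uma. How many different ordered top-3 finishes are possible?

There are 5 choices for 1st place, 4 for 2nd, and 3 for 3rd.
That gives 5 × 4 × 3 = 60.

60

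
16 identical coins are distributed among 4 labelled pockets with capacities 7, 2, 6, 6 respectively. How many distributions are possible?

46

By stars and bars, unrestricted non-negative solutions to x_1+…+x_4 = 16 number C(16+3,3) = 969.
Subtract solutions that violate a single cap (substitute x_i' = x_i − (cap_i+1)): x_1 ≥ 8 gives C(11,3) = 165; x_2 ≥ 3 gives C(16,3) = 560; x_3 ≥ 7 gives C(12,3) = 220; x_4 ≥ 7 gives C(12,3) = 220. Together 1165.
Add back pairs where two caps are both exceeded: 56 + 4 + 4 + 84 + 84 + 10 = 242.
By inclusion–exclusion the count is 969 − 1165 + 242 = 46.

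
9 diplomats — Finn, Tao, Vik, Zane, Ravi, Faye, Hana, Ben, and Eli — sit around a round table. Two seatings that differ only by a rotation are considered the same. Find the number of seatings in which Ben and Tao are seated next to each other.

10080

Treat {Ben, Tao} as one unit (2 internal orders) and seat the resulting 8 units around the table: (7)! circular arrangements.
So 2 × (7)! = 2 × 5040 = 10080.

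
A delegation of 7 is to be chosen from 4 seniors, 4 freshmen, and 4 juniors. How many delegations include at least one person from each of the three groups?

768

With no constraint there are C(12,7) = 792 possible selections.
Selections missing a whole group: no seniors → C(8,7) = 8; no freshmen → C(8,7) = 8; no juniors → C(8,7) = 8.
Add back selections omitting two groups (i.e. drawn from a single group): C(4,7) + C(4,7) + C(4,7) = 0.
By inclusion–exclusion: 792 − 24 + 0 = 768.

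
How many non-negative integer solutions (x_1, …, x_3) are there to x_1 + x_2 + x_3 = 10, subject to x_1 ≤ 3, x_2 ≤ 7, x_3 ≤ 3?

Ignoring the caps, the number of non-negative solutions to x_1+…+x_3 = 10 is C(12,2) = 66.
Subtract solutions that violate a single cap (substitute x_i' = x_i − (cap_i+1)): x_1 ≥ 4 gives C(8,2) = 28; x_2 ≥ 8 gives C(4,2) = 6; x_3 ≥ 4 gives C(8,2) = 28. Together 62.
Add back pairs where two caps are both exceeded: 0 + 6 + 0 = 6.
By inclusion–exclusion the count is 66 − 62 + 6 = 10.

10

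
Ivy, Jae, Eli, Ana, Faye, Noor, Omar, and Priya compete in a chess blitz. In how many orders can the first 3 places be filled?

This is an ordered selection of 3 from 8: P(8,3).
That gives 8 × 7 × 6 = 336.

336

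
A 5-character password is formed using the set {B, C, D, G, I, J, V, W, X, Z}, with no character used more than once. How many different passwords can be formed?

With no repetition, fill the 5 characters in order: 10 choices, then 9, down to 6.
That product is 10 × 9 × 8 × 7 × 6 = 30240.

30240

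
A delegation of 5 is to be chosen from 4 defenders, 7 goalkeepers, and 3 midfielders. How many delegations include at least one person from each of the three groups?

1288

Total 5-person selections from all 14: C(14,5) = 2002.
Selections missing a whole group: no defenders → C(10,5) = 252; no goalkeepers → C(7,5) = 21; no midfielders → C(11,5) = 462.
Add back selections omitting two groups (i.e. drawn from a single group): C(4,5) + C(7,5) + C(3,5) = 21.
By inclusion–exclusion: 2002 − 735 + 21 = 1288.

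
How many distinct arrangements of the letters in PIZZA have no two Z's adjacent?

36

There are 5!/(2!) = 60 arrangements of PIZZA in total.
If the two Z's are adjacent, glue them into one block, leaving 4 items to arrange: (4)! = 24 ways.
Subtracting, 60 − 24 = 36 arrangements keep the Z's apart.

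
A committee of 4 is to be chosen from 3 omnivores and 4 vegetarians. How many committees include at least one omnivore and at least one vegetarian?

Unrestricted: C(7,4) = 35 ways to pick any 4 of the 7.
Subtract selections that omit an entire group: no omnivores → C(4,4) = 1; no vegetarians → C(3,4) = 0.
Both groups omitted at once is impossible, so 35 − 1 = 34.

34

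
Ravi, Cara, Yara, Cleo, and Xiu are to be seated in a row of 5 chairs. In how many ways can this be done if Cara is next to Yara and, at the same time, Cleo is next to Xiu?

24

Treat {Cara,Yara} as one block (2 orders) and {Cleo,Xiu} as another (2 orders).
That leaves 3 units to arrange: 2 × 2 × 3! = 4 × 6 = 24.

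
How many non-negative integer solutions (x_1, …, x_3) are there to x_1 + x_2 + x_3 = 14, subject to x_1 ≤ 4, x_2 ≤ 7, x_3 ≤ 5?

By stars and bars, unrestricted non-negative solutions to x_1+…+x_3 = 14 number C(14+2,2) = 120.
Subtract solutions that violate a single cap (substitute x_i' = x_i − (cap_i+1)): x_1 ≥ 5 gives C(11,2) = 55; x_2 ≥ 8 gives C(8,2) = 28; x_3 ≥ 6 gives C(10,2) = 45. Together 128.
Add back pairs where two caps are both exceeded: 3 + 10 + 1 = 14.
By inclusion–exclusion the count is 120 − 128 + 14 = 6.

6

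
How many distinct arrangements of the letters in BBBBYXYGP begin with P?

Fix P in the first position and arrange the remaining 8 letters.
Those 8 letters have B appearing 4 times and Y appearing twice, giving (8)!/(4!·2!) = 840.

840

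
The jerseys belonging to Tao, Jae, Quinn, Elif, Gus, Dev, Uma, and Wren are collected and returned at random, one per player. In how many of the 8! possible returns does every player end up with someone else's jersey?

This is the derangement count D_8: permutations of 8 items with no fixed point.
By inclusion–exclusion this is Σ_{j=0}^{8} (−1)^j C(8,j)·(8−j)!.
Computing: 40320 − 40320 + 20160 − 6720 + 1680 − 336 + 56 − 8 + 1 = 14833.

14833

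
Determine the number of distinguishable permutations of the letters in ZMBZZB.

The 6 letters of ZMBZZB have repeats: B appearing twice and Z appearing 3 times.
Dividing 6! = 720 by 3!·2! = 12 for the repeated letters gives 60.

60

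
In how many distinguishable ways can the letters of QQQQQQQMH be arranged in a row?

72

QQQQQQQMH has 9 letters with Q appearing 7 times.
The number of distinct arrangements is 9!/(7!) = 362880/5040 = 72.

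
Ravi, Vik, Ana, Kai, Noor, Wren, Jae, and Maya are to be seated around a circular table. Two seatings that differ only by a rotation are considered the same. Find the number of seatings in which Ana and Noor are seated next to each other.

1440

Treat {Ana, Noor} as one unit (2 internal orders) and seat the resulting 7 units around the table: (6)! circular arrangements.
So 2 × (6)! = 2 × 720 = 1440.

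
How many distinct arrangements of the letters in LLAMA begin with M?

6

Fix M in the first position and arrange the remaining 4 letters.
Those 4 letters have A appearing twice and L appearing twice, giving (4)!/(2!·2!) = 6.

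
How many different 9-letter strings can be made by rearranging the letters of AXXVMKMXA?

15120

Letter multiplicities in AXXVMKMXA: A×2, K×1, M×2, V×1, X×3.
So there are 9! / (3!·2!·2!) = 15120 distinguishable arrangements.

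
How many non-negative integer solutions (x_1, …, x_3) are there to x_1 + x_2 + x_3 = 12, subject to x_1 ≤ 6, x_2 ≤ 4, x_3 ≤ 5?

10

Ignoring the caps, the number of non-negative solutions to x_1+…+x_3 = 12 is C(14,2) = 91.
Subtract solutions that violate a single cap (substitute x_i' = x_i − (cap_i+1)): x_1 ≥ 7 gives C(7,2) = 21; x_2 ≥ 5 gives C(9,2) = 36; x_3 ≥ 6 gives C(8,2) = 28. Together 85.
Add back pairs where two caps are both exceeded: 1 + 0 + 3 = 4.
By inclusion–exclusion the count is 91 − 85 + 4 = 10.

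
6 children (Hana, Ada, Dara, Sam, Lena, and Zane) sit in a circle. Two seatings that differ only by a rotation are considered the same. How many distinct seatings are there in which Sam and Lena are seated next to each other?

48

Glue Sam and Lena into a block (2 internal orders). Seating 5 units around a circle gives (4)! arrangements.
So 2 × (4)! = 2 × 24 = 48.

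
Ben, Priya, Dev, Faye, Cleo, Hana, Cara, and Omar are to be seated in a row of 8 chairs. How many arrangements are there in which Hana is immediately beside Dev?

10080

Treat {Hana, Dev} as a single unit. There are 7 units to order, and the pair itself can be ordered 2 ways.
So the count is 2·(7)! = 10080.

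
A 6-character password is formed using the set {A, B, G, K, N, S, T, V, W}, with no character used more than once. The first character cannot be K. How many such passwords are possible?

53760

The first character has 9−1 = 8 choices (anything except K).
The remaining 5 characters are filled from the other 8 symbols without repetition: 8 × 7 × 6 × 5 × 4 = 6720.
Total: 8 × 6720 = 53760.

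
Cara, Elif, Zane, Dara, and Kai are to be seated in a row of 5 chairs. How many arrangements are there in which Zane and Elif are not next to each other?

72

Of the 5! = 120 arrangements, those with Zane and Elif adjacent number 2 × 4! = 48 (treat the pair as a block with 2 internal orders).
Complementary counting: 120 − 48 = 72.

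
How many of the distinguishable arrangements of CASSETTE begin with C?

Fix C in the first position and arrange the remaining 7 letters.
Those 7 letters have E appearing twice, S appearing twice, and T appearing twice, giving (7)!/(2!·2!·2!) = 630.

630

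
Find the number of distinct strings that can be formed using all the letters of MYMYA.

The 5 letters of MYMYA have repeats: M appearing twice and Y appearing twice.
So there are 5! / (2!·2!) = 30 distinguishable arrangements.

30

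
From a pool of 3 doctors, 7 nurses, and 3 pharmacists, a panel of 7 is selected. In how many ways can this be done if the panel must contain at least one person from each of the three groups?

Total 7-person selections from all 13: C(13,7) = 1716.
Subtract selections that omit an entire group: no doctors → C(10,7) = 120; no nurses → C(6,7) = 0; no pharmacists → C(10,7) = 120.
Add back selections omitting two groups (i.e. drawn from a single group): C(3,7) + C(7,7) + C(3,7) = 1.
By inclusion–exclusion: 1716 − 240 + 1 = 1477.

1477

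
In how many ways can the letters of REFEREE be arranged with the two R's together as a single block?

30

Treat the 2 copies of R as a single block. The multiset to arrange is then {RR, E, E, E, E, F}, 6 items in all.
That gives (6)!/(4!) = 30 arrangements.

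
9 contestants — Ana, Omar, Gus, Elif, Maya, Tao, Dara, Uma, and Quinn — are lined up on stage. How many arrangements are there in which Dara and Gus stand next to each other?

Treat {Dara, Gus} as a single unit. There are 8 units to order, and the pair itself can be ordered 2 ways.
That gives 2 × 8! = 2 × 40320 = 80640.

80640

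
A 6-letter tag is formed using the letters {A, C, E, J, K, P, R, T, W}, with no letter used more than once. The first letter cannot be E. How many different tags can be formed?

The first letter has 9−1 = 8 choices (anything except E).
The remaining 5 letters are filled from the other 8 symbols without repetition: 8 × 7 × 6 × 5 × 4 = 6720.
Total: 8 × 6720 = 53760.

53760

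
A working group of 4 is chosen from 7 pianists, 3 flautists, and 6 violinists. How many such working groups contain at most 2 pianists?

Split by how many pianists are chosen (0 through 2).
Sum: C(7,0)·C(9,4) + C(7,1)·C(9,3) + C(7,2)·C(9,2) = 126 + 588 + 756 = 1470.

1470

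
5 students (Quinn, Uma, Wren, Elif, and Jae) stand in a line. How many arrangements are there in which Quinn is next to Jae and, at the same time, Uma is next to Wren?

Treat {Quinn,Jae} as one block (2 orders) and {Uma,Wren} as another (2 orders).
That leaves 3 units to arrange: 2 × 2 × 3! = 4 × 6 = 24.

24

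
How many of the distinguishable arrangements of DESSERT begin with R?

180

With the first slot taken by R, it remains to arrange the other 6 letters (DESSET).
Those 6 letters have E appearing twice and S appearing twice, giving (6)!/(2!·2!) = 180.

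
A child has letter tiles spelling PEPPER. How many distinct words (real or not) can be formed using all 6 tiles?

60

The 6 letters of PEPPER have repeats: E appearing twice and P appearing 3 times.
So there are 6! / (3!·2!) = 60 distinguishable arrangements.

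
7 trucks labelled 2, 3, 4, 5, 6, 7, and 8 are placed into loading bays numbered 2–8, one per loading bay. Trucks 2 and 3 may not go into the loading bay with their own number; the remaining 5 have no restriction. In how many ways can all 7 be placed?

Let Aᵢ (for i ∈ {2, 3}) be the placements that put truck i in its forbidden loading bay. Any j of these fix j positions, leaving (7−j)! ways to fill the rest, and there are C(2,j) ways to pick which j.
By inclusion–exclusion, the number of valid placements is Σ_{j=0}^{2} (−1)^j C(2,j)·(7−j)!.
Computing: 5040 − 1440 + 120 = 3720.

3720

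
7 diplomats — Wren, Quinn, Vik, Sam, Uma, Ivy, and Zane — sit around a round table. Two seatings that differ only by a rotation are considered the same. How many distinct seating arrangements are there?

Seat Wren anywhere (absorbing the rotational symmetry), then permute the other 6: (6)! = 720.

720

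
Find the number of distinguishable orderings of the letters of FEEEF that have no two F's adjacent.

6

There are 5!/(3!·2!) = 10 arrangements of FEEEF in total.
If the two F's are adjacent, glue them into one block, leaving 4 items to arrange: (4)!/(3!) = 4 ways.
Hence 10 − 4 = 6.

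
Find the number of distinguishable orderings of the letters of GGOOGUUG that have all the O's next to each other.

105

Treat the 2 copies of O as a single block. The multiset to arrange is then {OO, G, G, G, G, U, U}, 7 items in all.
That gives (7)!/(4!·2!) = 105 arrangements.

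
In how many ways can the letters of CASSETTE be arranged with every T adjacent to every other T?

1260

Treat the 2 copies of T as a single block. The multiset to arrange is then {TT, A, C, E, E, S, S}, 7 items in all.
That gives (7)!/(2!·2!) = 1260 arrangements.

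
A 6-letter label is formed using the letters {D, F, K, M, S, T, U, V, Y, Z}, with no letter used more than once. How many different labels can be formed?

151200

Choose and order 6 of the 10 symbols: the first letter has 10 options, the next 9, and so on down to 5.
10 × 9 × 8 × 7 × 6 × 5 = 151200.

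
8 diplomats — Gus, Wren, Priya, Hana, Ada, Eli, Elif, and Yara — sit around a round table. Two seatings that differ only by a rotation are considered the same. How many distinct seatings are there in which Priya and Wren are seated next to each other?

Glue Priya and Wren into a block (2 internal orders). Seating 7 units around a circle gives (6)! arrangements.
So 2 × (6)! = 2 × 720 = 1440.

1440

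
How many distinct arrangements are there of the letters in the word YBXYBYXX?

The 8 letters of YBXYBYXX have repeats: B appearing twice, X appearing 3 times, and Y appearing 3 times.
The number of distinct arrangements is 8!/(3!·3!·2!) = 40320/72 = 560.

560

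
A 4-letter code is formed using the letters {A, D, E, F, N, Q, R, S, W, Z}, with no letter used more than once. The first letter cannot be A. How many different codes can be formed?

The first letter has 10−1 = 9 choices (anything except A).
The remaining 3 letters are filled from the other 9 symbols without repetition: 9 × 8 × 7 = 504.
Total: 9 × 504 = 4536.

4536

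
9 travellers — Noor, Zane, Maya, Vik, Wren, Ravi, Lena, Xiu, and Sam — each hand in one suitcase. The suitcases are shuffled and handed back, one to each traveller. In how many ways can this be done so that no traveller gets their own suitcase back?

This is the derangement count D_9: permutations of 9 items with no fixed point.
By inclusion–exclusion this is Σ_{j=0}^{9} (−1)^j C(9,j)·(9−j)!.
Computing: 362880 − 362880 + 181440 − 60480 + 15120 − 3024 + 504 − 72 + 9 − 1 = 133496.

133496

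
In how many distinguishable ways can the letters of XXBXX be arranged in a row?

Letter multiplicities in XXBXX: B×1, X×4.
So there are 5! / (4!) = 5 distinguishable arrangements.

5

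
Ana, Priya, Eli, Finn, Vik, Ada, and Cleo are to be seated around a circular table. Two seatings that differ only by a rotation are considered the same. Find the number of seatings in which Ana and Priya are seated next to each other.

Treat {Ana, Priya} as one unit (2 internal orders) and seat the resulting 6 units around the table: (5)! circular arrangements.
So 2 × (5)! = 2 × 120 = 240.

240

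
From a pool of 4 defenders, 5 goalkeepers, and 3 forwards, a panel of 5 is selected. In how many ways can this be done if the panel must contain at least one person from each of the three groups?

With no constraint there are C(12,5) = 792 possible selections.
Subtract selections that omit an entire group: no defenders → C(8,5) = 56; no goalkeepers → C(7,5) = 21; no forwards → C(9,5) = 126.
Add back selections omitting two groups (i.e. drawn from a single group): C(4,5) + C(5,5) + C(3,5) = 1.
By inclusion–exclusion: 792 − 203 + 1 = 590.

590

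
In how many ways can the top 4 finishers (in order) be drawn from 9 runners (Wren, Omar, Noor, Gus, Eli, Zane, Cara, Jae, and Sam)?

3024

There are 9 choices for 1st place, 8 for 2nd, and so on down to 6 for position 4.
That gives 9 × 8 × 7 × 6 = 3024.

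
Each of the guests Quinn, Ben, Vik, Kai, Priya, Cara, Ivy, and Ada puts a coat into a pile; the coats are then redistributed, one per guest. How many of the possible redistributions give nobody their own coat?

Let Aᵢ be the assignments in which guest i gets their own coat. We want the size of the complement of A₁∪…∪A_8.
By inclusion–exclusion this is Σ_{j=0}^{8} (−1)^j C(8,j)·(8−j)!.
Computing: 40320 − 40320 + 20160 − 6720 + 1680 − 336 + 56 − 8 + 1 = 14833.

14833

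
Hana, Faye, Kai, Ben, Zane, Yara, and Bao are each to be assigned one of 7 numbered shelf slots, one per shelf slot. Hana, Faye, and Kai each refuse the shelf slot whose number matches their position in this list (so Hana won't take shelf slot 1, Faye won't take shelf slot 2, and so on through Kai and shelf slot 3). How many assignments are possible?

Let Aᵢ (for i ∈ {1, 2, 3}) be the placements that put person i in their forbidden shelf slot. Any j of these fix j positions, leaving (7−j)! ways to fill the rest, and there are C(3,j) ways to pick which j.
By inclusion–exclusion, the number of valid placements is Σ_{j=0}^{3} (−1)^j C(3,j)·(7−j)!.
Computing: 5040 − 2160 + 360 − 24 = 3216.

3216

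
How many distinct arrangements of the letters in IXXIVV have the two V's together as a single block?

30

Treat the 2 copies of V as a single block. The multiset to arrange is then {VV, I, I, X, X}, 5 items in all.
That gives (5)!/(2!·2!) = 30 arrangements.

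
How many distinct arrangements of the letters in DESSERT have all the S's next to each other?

Treat the 2 copies of S as a single block. The multiset to arrange is then {SS, D, E, E, R, T}, 6 items in all.
That gives (6)!/(2!) = 360 arrangements.

360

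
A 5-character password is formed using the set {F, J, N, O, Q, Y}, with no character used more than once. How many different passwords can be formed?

Choose and order 5 of the 6 symbols: the first character has 6 options, the next 5, and so on down to 2.
That product is 6 × 5 × 4 × 3 × 2 = 720.

720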